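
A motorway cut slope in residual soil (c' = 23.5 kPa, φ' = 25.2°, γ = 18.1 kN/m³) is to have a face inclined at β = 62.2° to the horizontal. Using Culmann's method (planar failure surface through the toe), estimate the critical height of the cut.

Culmann's analysis gives the critical failure plane at α_cr = (β + φ')/2 = (62.2 + 25.2)/2 = 43.7°, and the critical height
H_c = (4c'/γ) · sinβ cosφ' / [1 − cos(β − φ')]
    = (4·23.5/18.1) · sin62.2°·cos25.2° / [1 − cos(37.0°)]
    = 5.193 · 0.8846·0.9048 / [1 − 0.7986]
    = 5.193 · 0.8004 / 0.2014
    = 20.64 m

H_c = 20.64 m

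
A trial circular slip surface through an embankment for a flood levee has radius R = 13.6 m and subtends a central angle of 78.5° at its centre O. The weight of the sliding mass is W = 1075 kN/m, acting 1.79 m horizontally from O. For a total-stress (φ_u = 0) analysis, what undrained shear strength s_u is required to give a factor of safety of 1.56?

s_u = 11.8 kPa

FS = s_u·L_a·R / (W·d), so s_u = FS·W·d / (L_a·R).
Arc length L_a = R·θ = 13.6·(78.5°·π/180) = 13.6·1.3701 = 18.63 m
s_u = 1.56·1075·1.79 / (18.63·13.6) = 3001.8 / 253.41 = 11.85 kPa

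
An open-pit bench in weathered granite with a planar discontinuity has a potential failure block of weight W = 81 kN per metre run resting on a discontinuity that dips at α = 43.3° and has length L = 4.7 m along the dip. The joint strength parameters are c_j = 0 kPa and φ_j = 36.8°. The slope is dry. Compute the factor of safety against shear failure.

FS = 0.79

Resolving the block weight along and normal to the plane and applying the Mohr–Coulomb strength on the joint:
N' = W cosα = 81·cos43.3° = 58.9 kN/m
Driving force T = W sinα = 81·sin43.3° = 55.6 kN/m
Resisting force R = c_j·L + N'·tanφ_j = 0·4.7 + 58.9·tan36.8° = 0.0 + 44.1 = 44.1 kN/m
FS = R / T = 44.1 / 55.6 = 0.794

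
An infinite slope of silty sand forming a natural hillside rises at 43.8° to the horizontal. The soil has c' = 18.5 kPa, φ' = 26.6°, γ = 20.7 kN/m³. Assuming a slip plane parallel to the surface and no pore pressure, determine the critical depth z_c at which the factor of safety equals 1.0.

Setting FS = 1.00 in FS = [c' + γz cos²β tanφ'] / [γz sinβ cosβ] and solving for z:
z = c' / [γ cosβ (FS·sinβ − cosβ·tanφ')]
  = 18.5 / [20.7·cos43.8°·(1.00·sin43.8° − cos43.8°·tan26.6°)]
  = 18.5 / [20.7·0.7218·(1.00·0.6921 − 0.7218·0.5008)]
  = 18.5 / 4.9410 = 3.744 m

z_c = 3.74 m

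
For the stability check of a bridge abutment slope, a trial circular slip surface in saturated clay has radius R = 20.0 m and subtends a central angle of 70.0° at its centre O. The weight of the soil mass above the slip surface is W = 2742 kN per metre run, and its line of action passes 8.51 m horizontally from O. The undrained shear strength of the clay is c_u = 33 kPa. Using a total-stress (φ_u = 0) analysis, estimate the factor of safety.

FS = 0.69

Taking moments about the centre O, the resisting moment is provided by the undrained shear strength acting along the arc:
Arc length L_a = R·θ = 20.0·(70.0°·π/180) = 20.0·1.2217 = 24.43 m
M_R = c_u·L_a·R = 33·24.43·20.0 = 16126.8 kN·m/m
M_D = W·d = 2742·8.51 = 23334.4 kN·m/m
FS = M_R / M_D = 16126.8 / 23334.4 = 0.691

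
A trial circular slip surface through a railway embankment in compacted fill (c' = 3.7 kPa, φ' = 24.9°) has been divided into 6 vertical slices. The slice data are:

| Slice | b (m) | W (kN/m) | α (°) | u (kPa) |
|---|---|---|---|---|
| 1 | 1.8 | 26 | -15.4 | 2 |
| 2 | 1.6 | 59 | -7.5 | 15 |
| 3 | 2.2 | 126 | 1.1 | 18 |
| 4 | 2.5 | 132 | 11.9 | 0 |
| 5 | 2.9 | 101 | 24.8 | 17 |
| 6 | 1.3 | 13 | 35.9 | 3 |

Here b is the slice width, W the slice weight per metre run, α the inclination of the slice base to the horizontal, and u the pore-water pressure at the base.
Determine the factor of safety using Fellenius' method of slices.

FS = 2.99

Ordinary method of slices: FS = Σ[c'·Δl_i + (W_i cosα_i − u_i·Δl_i)·tanφ'] / Σ W_i sinα_i, with Δl_i = b_i / cosα_i.
Slice 1: Δl = 1.8/cos(-15.4°) = 1.867 m; N'_1 = 26·cos(-15.4°) − 2·1.867 = 21.3; c'Δl = 6.91; W sinα = -6.9
Slice 2: Δl = 1.6/cos(-7.5°) = 1.614 m; N'_2 = 59·cos(-7.5°) − 15·1.614 = 34.3; c'Δl = 5.97; W sinα = -7.7
Slice 3: Δl = 2.2/cos1.1° = 2.200 m; N'_3 = 126·cos1.1° − 18·2.200 = 86.4; c'Δl = 8.14; W sinα = 2.4
Slice 4: Δl = 2.5/cos11.9° = 2.555 m; N'_4 = 132·cos11.9° − 0·2.555 = 129.2; c'Δl = 9.45; W sinα = 27.2
Slice 5: Δl = 2.9/cos24.8° = 3.195 m; N'_5 = 101·cos24.8° − 17·3.195 = 37.4; c'Δl = 11.82; W sinα = 42.4
Slice 6: Δl = 1.3/cos35.9° = 1.605 m; N'_6 = 13·cos35.9° − 3·1.605 = 5.7; c'Δl = 5.94; W sinα = 7.6
Σc'Δl = 48.2 kN/m; ΣN' = 314.2 kN/m; ΣW sinα = 65.0 kN/m
Resisting = 48.2 + 314.2·tan24.9° = 48.2 + 145.9 = 194.1 kN/m
FS = 194.1 / 65.0 = 2.985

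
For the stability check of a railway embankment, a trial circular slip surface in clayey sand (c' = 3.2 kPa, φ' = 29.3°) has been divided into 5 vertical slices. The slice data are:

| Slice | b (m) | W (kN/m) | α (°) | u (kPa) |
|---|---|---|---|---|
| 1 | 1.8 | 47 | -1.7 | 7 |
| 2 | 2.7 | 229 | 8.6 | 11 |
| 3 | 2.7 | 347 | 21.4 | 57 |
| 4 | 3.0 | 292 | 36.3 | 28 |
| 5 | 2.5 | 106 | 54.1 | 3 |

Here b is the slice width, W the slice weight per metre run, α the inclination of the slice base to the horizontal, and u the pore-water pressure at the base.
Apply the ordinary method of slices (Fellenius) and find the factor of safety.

FS = 0.88

Ordinary method of slices: FS = Σ[c'·Δl_i + (W_i cosα_i − u_i·Δl_i)·tanφ'] / Σ W_i sinα_i, with Δl_i = b_i / cosα_i.
Slice 1: Δl = 1.8/cos(-1.7°) = 1.801 m; N'_1 = 47·cos(-1.7°) − 7·1.801 = 34.4; c'Δl = 5.76; W sinα = -1.4
Slice 2: Δl = 2.7/cos8.6° = 2.731 m; N'_2 = 229·cos8.6° − 11·2.731 = 196.4; c'Δl = 8.74; W sinα = 34.2
Slice 3: Δl = 2.7/cos21.4° = 2.900 m; N'_3 = 347·cos21.4° − 57·2.900 = 157.8; c'Δl = 9.28; W sinα = 126.6
Slice 4: Δl = 3.0/cos36.3° = 3.722 m; N'_4 = 292·cos36.3° − 28·3.722 = 131.1; c'Δl = 11.91; W sinα = 172.9
Slice 5: Δl = 2.5/cos54.1° = 4.264 m; N'_5 = 106·cos54.1° − 3·4.264 = 49.4; c'Δl = 13.64; W sinα = 85.9
Σc'Δl = 49.3 kN/m; ΣN' = 569.0 kN/m; ΣW sinα = 418.2 kN/m
Resisting = 49.3 + 569.0·tan29.3° = 49.3 + 319.3 = 368.6 kN/m
FS = 368.6 / 418.2 = 0.882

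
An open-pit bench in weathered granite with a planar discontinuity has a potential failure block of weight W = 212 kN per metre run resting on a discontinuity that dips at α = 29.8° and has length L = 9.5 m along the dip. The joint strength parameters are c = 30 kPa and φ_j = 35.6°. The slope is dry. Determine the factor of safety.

FS = 3.96

Resolving the block weight along and normal to the plane and applying the Mohr–Coulomb strength on the joint:
N' = W cosα = 212·cos29.8° = 184.0 kN/m
Driving force T = W sinα = 212·sin29.8° = 105.4 kN/m
Resisting force R = c·L + N'·tanφ_j = 30·9.5 + 184.0·tan35.6° = 285.0 + 131.7 = 416.7 kN/m
FS = R / T = 416.7 / 105.4 = 3.955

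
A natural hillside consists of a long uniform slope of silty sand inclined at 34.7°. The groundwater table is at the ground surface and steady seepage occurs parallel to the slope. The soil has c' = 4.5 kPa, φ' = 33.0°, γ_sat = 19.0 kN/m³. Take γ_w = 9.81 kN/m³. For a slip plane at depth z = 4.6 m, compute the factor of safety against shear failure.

With seepage parallel to the slope and the water table at the surface, the effective normal stress on the slip plane uses the buoyant unit weight γ' = γ_sat − γ_w while the driving shear stress uses γ_sat:
FS = [c' + γ' z cos²β tanφ'] / [γ_sat z sinβ cosβ]
γ' = 19.0 − 9.81 = 9.19 kN/m³
Numerator = 4.5 + 9.19·4.6·cos²34.7°·tan33.0° = 4.5 + 9.19·4.6·0.6759·0.6494 = 23.056 kPa
Denominator = 19.0·4.6·sin34.7°·cos34.7° = 19.0·4.6·0.5693·0.8221 = 40.906 kPa
FS = 23.056 / 40.906 = 0.564

FS = 0.56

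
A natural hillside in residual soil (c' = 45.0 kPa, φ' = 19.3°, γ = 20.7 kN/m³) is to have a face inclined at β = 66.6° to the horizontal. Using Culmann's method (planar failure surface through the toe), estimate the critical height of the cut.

Culmann's analysis gives the critical failure plane at α_cr = (β + φ')/2 = (66.6 + 19.3)/2 = 42.9°, and the critical height
H_c = (4c'/γ) · sinβ cosφ' / [1 − cos(β − φ')]
    = (4·45.0/20.7) · sin66.6°·cos19.3° / [1 − cos(47.3°)]
    = 8.696 · 0.9178·0.9438 / [1 − 0.6782]
    = 8.696 · 0.8662 / 0.3218
    = 23.40 m

H_c = 23.40 m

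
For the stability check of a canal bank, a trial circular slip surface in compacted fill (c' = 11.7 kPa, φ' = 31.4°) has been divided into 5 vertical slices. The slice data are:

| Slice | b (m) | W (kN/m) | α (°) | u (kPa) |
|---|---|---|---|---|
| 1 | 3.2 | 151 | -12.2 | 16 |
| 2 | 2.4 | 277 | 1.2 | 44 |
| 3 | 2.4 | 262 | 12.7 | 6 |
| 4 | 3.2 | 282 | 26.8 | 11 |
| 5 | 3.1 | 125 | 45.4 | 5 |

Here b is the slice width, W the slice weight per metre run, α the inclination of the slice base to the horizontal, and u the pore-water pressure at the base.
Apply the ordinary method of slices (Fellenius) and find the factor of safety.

Ordinary method of slices: FS = Σ[c'·Δl_i + (W_i cosα_i − u_i·Δl_i)·tanφ'] / Σ W_i sinα_i, with Δl_i = b_i / cosα_i.
Slice 1: Δl = 3.2/cos(-12.2°) = 3.274 m; N'_1 = 151·cos(-12.2°) − 16·3.274 = 95.2; c'Δl = 38.31; W sinα = -31.9
Slice 2: Δl = 2.4/cos1.2° = 2.401 m; N'_2 = 277·cos1.2° − 44·2.401 = 171.3; c'Δl = 28.09; W sinα = 5.8
Slice 3: Δl = 2.4/cos12.7° = 2.460 m; N'_3 = 262·cos12.7° − 6·2.460 = 240.8; c'Δl = 28.78; W sinα = 57.6
Slice 4: Δl = 3.2/cos26.8° = 3.585 m; N'_4 = 282·cos26.8° − 11·3.585 = 212.3; c'Δl = 41.95; W sinα = 127.1
Slice 5: Δl = 3.1/cos45.4° = 4.415 m; N'_5 = 125·cos45.4° − 5·4.415 = 65.7; c'Δl = 51.66; W sinα = 89.0
Σc'Δl = 188.8 kN/m; ΣN' = 785.3 kN/m; ΣW sinα = 247.6 kN/m
Resisting = 188.8 + 785.3·tan31.4° = 188.8 + 479.4 = 668.1 kN/m
FS = 668.1 / 247.6 = 2.698

FS = 2.70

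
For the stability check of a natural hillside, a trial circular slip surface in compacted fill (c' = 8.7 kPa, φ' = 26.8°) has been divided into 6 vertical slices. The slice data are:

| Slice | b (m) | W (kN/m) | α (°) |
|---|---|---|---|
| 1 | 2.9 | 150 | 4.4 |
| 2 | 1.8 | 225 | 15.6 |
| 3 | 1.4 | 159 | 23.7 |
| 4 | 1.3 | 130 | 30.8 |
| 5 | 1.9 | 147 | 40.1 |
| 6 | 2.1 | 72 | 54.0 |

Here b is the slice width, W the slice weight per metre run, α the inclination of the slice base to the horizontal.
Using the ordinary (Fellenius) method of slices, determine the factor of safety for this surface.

FS = 1.45

Ordinary method of slices: FS = Σ[c'·Δl_i + (W_i cosα_i)·tanφ'] / Σ W_i sinα_i, with Δl_i = b_i / cosα_i.
Slice 1: Δl = 2.9/cos4.4° = 2.909 m; N'_1 = 150·cos4.4° = 149.6; c'Δl = 25.30; W sinα = 11.5
Slice 2: Δl = 1.8/cos15.6° = 1.869 m; N'_2 = 225·cos15.6° = 216.7; c'Δl = 16.26; W sinα = 60.5
Slice 3: Δl = 1.4/cos23.7° = 1.529 m; N'_3 = 159·cos23.7° = 145.6; c'Δl = 13.30; W sinα = 63.9
Slice 4: Δl = 1.3/cos30.8° = 1.513 m; N'_4 = 130·cos30.8° = 111.7; c'Δl = 13.17; W sinα = 66.6
Slice 5: Δl = 1.9/cos40.1° = 2.484 m; N'_5 = 147·cos40.1° = 112.4; c'Δl = 21.61; W sinα = 94.7
Slice 6: Δl = 2.1/cos54.0° = 3.573 m; N'_6 = 72·cos54.0° = 42.3; c'Δl = 31.08; W sinα = 58.2
Σc'Δl = 120.7 kN/m; ΣN' = 778.3 kN/m; ΣW sinα = 355.4 kN/m
Resisting = 120.7 + 778.3·tan26.8° = 120.7 + 393.1 = 513.9 kN/m
FS = 513.9 / 355.4 = 1.446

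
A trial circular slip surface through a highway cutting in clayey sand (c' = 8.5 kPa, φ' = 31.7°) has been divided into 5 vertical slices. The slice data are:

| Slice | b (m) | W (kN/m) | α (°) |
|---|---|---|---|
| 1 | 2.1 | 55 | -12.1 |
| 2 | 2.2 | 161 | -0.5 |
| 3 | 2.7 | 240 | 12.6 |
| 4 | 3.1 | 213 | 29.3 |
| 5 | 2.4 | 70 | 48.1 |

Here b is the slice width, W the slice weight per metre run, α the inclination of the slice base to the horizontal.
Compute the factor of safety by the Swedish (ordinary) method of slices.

Ordinary method of slices: FS = Σ[c'·Δl_i + (W_i cosα_i)·tanφ'] / Σ W_i sinα_i, with Δl_i = b_i / cosα_i.
Slice 1: Δl = 2.1/cos(-12.1°) = 2.148 m; N'_1 = 55·cos(-12.1°) = 53.8; c'Δl = 18.26; W sinα = -11.5
Slice 2: Δl = 2.2/cos(-0.5°) = 2.200 m; N'_2 = 161·cos(-0.5°) = 161.0; c'Δl = 18.70; W sinα = -1.4
Slice 3: Δl = 2.7/cos12.6° = 2.767 m; N'_3 = 240·cos12.6° = 234.2; c'Δl = 23.52; W sinα = 52.4
Slice 4: Δl = 3.1/cos29.3° = 3.555 m; N'_4 = 213·cos29.3° = 185.8; c'Δl = 30.22; W sinα = 104.2
Slice 5: Δl = 2.4/cos48.1° = 3.594 m; N'_5 = 70·cos48.1° = 46.7; c'Δl = 30.55; W sinα = 52.1
Σc'Δl = 121.2 kN/m; ΣN' = 681.5 kN/m; ΣW sinα = 195.8 kN/m
Resisting = 121.2 + 681.5·tan31.7° = 121.2 + 420.9 = 542.1 kN/m
FS = 542.1 / 195.8 = 2.769

FS = 2.77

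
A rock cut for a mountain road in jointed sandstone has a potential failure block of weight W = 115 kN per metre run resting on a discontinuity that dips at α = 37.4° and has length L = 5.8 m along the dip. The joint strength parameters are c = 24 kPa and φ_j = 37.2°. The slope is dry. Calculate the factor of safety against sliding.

FS = 2.99

Resolving the block weight along and normal to the plane and applying the Mohr–Coulomb strength on the joint:
N' = W cosα = 115·cos37.4° = 91.4 kN/m
Driving force T = W sinα = 115·sin37.4° = 69.8 kN/m
Resisting force R = c·L + N'·tanφ_j = 24·5.8 + 91.4·tan37.2° = 139.2 + 69.3 = 208.5 kN/m
FS = R / T = 208.5 / 69.8 = 2.986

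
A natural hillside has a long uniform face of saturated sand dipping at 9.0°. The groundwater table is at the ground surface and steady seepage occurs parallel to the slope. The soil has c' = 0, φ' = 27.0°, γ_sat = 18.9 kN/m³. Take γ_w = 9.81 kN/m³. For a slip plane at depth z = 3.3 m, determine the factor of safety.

FS = 1.55

With seepage parallel to the slope and the water table at the surface, the effective normal stress on the slip plane uses the buoyant unit weight γ' = γ_sat − γ_w while the driving shear stress uses γ_sat:
FS = [c' + γ' z cos²β tanφ'] / [γ_sat z sinβ cosβ]
(For c' = 0 this reduces to FS = (γ'/γ_sat)·tanφ'/tanβ.)
γ' = 18.9 − 9.81 = 9.09 kN/m³
Numerator = 0.0 + 9.09·3.3·cos²9.0°·tan27.0° = 0.0 + 9.09·3.3·0.9755·0.5095 = 14.910 kPa
Denominator = 18.9·3.3·sin9.0°·cos9.0° = 18.9·3.3·0.1564·0.9877 = 9.637 kPa
FS = 14.910 / 9.637 = 1.547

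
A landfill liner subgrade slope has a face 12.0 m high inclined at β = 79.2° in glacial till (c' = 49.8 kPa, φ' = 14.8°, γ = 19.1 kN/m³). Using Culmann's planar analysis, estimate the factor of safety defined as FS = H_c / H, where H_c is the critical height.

FS = 1.45

H_c = (4c'/γ) · sinβ cosφ' / [1 − cos(β − φ')]
    = (4·49.8/19.1) · sin79.2°·cos14.8° / [1 − cos64.4°]
    = 10.429 · 0.9497 / 0.5679 = 17.44 m
FS = H_c / H = 17.44 / 12.0 = 1.453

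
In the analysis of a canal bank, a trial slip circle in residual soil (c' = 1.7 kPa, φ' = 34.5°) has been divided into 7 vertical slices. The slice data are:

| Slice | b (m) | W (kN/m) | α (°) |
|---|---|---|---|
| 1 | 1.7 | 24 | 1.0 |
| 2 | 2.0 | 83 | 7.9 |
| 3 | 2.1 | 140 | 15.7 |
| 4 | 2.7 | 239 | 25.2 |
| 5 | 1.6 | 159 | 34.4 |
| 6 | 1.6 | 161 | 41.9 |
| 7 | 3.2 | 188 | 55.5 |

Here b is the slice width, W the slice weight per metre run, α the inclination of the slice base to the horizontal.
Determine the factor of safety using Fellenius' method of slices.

Ordinary method of slices: FS = Σ[c'·Δl_i + (W_i cosα_i)·tanφ'] / Σ W_i sinα_i, with Δl_i = b_i / cosα_i.
Slice 1: Δl = 1.7/cos1.0° = 1.700 m; N'_1 = 24·cos1.0° = 24.0; c'Δl = 2.89; W sinα = 0.4
Slice 2: Δl = 2.0/cos7.9° = 2.019 m; N'_2 = 83·cos7.9° = 82.2; c'Δl = 3.43; W sinα = 11.4
Slice 3: Δl = 2.1/cos15.7° = 2.181 m; N'_3 = 140·cos15.7° = 134.8; c'Δl = 3.71; W sinα = 37.9
Slice 4: Δl = 2.7/cos25.2° = 2.984 m; N'_4 = 239·cos25.2° = 216.3; c'Δl = 5.07; W sinα = 101.8
Slice 5: Δl = 1.6/cos34.4° = 1.939 m; N'_5 = 159·cos34.4° = 131.2; c'Δl = 3.30; W sinα = 89.8
Slice 6: Δl = 1.6/cos41.9° = 2.150 m; N'_6 = 161·cos41.9° = 119.8; c'Δl = 3.65; W sinα = 107.5
Slice 7: Δl = 3.2/cos55.5° = 5.650 m; N'_7 = 188·cos55.5° = 106.5; c'Δl = 9.60; W sinα = 154.9
Σc'Δl = 31.7 kN/m; ΣN' = 814.8 kN/m; ΣW sinα = 503.8 kN/m
Resisting = 31.7 + 814.8·tan34.5° = 31.7 + 560.0 = 591.6 kN/m
FS = 591.6 / 503.8 = 1.174

FS = 1.17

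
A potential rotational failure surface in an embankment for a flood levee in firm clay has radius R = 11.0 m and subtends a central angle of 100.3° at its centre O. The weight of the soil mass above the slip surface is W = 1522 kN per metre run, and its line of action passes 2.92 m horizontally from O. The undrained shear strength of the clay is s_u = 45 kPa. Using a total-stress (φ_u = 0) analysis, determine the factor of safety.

Taking moments about the centre O, the resisting moment is provided by the undrained shear strength acting along the arc:
Arc length L_a = R·θ = 11.0·(100.3°·π/180) = 11.0·1.7506 = 19.26 m
M_R = s_u·L_a·R = 45·19.26·11.0 = 9531.8 kN·m/m
M_D = W·d = 1522·2.92 = 4444.2 kN·m/m
FS = M_R / M_D = 9531.8 / 4444.2 = 2.145

FS = 2.14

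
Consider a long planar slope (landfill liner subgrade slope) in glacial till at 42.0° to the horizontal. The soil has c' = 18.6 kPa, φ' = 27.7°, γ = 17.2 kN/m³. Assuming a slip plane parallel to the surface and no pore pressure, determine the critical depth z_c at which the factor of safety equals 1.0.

z_c = 5.22 m

Setting FS = 1.00 in FS = [c' + γz cos²β tanφ'] / [γz sinβ cosβ] and solving for z:
z = c' / [γ cosβ (FS·sinβ − cosβ·tanφ')]
  = 18.6 / [17.2·cos42.0°·(1.00·sin42.0° − cos42.0°·tan27.7°)]
  = 18.6 / [17.2·0.7431·(1.00·0.6691 − 0.7431·0.5250)]
  = 18.6 / 3.5658 = 5.216 m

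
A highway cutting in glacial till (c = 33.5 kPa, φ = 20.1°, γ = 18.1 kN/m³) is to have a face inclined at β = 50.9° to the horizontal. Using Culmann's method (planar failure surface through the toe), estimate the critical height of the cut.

Culmann's analysis gives the critical failure plane at α_cr = (β + φ)/2 = (50.9 + 20.1)/2 = 35.5°, and the critical height
H_c = (4c/γ) · sinβ cosφ / [1 − cos(β − φ)]
    = (4·33.5/18.1) · sin50.9°·cos20.1° / [1 − cos(30.8°)]
    = 7.403 · 0.7760·0.9391 / [1 − 0.8590]
    = 7.403 · 0.7288 / 0.1410
    = 38.25 m

H_c = 38.25 m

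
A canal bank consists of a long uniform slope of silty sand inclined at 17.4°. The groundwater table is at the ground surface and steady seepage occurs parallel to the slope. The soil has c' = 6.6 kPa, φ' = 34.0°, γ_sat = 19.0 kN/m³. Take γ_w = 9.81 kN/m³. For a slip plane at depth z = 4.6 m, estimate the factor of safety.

With seepage parallel to the slope and the water table at the surface, the effective normal stress on the slip plane uses the buoyant unit weight γ' = γ_sat − γ_w while the driving shear stress uses γ_sat:
FS = [c' + γ' z cos²β tanφ'] / [γ_sat z sinβ cosβ]
γ' = 19.0 − 9.81 = 9.19 kN/m³
Numerator = 6.6 + 9.19·4.6·cos²17.4°·tan34.0° = 6.6 + 9.19·4.6·0.9106·0.6745 = 32.564 kPa
Denominator = 19.0·4.6·sin17.4°·cos17.4° = 19.0·4.6·0.2990·0.9542 = 24.940 kPa
FS = 32.564 / 24.940 = 1.306

FS = 1.31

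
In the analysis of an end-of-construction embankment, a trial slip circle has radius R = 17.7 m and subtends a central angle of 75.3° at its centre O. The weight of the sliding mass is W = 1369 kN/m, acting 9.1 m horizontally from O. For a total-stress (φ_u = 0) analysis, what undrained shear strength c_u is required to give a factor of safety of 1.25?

FS = c_u·L_a·R / (W·d), so c_u = FS·W·d / (L_a·R).
Arc length L_a = R·θ = 17.7·(75.3°·π/180) = 17.7·1.3142 = 23.26 m
c_u = 1.25·1369·9.1 / (23.26·17.7) = 15572.4 / 411.74 = 37.82 kPa

c_u = 37.8 kPa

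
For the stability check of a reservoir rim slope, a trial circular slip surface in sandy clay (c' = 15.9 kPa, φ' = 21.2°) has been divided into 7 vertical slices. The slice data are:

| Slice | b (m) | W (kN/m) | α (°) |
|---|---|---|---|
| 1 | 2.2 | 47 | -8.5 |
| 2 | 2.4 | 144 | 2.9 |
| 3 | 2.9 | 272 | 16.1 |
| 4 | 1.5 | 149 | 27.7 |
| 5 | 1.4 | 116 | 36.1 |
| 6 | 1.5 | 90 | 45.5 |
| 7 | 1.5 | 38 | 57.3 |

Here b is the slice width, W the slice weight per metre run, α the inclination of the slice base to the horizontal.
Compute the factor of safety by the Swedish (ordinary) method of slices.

Ordinary method of slices: FS = Σ[c'·Δl_i + (W_i cosα_i)·tanφ'] / Σ W_i sinα_i, with Δl_i = b_i / cosα_i.
Slice 1: Δl = 2.2/cos(-8.5°) = 2.224 m; N'_1 = 47·cos(-8.5°) = 46.5; c'Δl = 35.37; W sinα = -6.9
Slice 2: Δl = 2.4/cos2.9° = 2.403 m; N'_2 = 144·cos2.9° = 143.8; c'Δl = 38.21; W sinα = 7.3
Slice 3: Δl = 2.9/cos16.1° = 3.018 m; N'_3 = 272·cos16.1° = 261.3; c'Δl = 47.99; W sinα = 75.4
Slice 4: Δl = 1.5/cos27.7° = 1.694 m; N'_4 = 149·cos27.7° = 131.9; c'Δl = 26.94; W sinα = 69.3
Slice 5: Δl = 1.4/cos36.1° = 1.733 m; N'_5 = 116·cos36.1° = 93.7; c'Δl = 27.55; W sinα = 68.3
Slice 6: Δl = 1.5/cos45.5° = 2.140 m; N'_6 = 90·cos45.5° = 63.1; c'Δl = 34.03; W sinα = 64.2
Slice 7: Δl = 1.5/cos57.3° = 2.777 m; N'_7 = 38·cos57.3° = 20.5; c'Δl = 44.15; W sinα = 32.0
Σc'Δl = 254.2 kN/m; ΣN' = 760.9 kN/m; ΣW sinα = 309.5 kN/m
Resisting = 254.2 + 760.9·tan21.2° = 254.2 + 295.1 = 549.4 kN/m
FS = 549.4 / 309.5 = 1.775

FS = 1.77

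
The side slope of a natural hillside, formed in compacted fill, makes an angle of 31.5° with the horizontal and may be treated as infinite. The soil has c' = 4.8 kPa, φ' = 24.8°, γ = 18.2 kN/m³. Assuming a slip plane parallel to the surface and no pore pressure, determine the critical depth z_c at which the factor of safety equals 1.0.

z_c = 2.41 m

Setting FS = 1.00 in FS = [c' + γz cos²β tanφ'] / [γz sinβ cosβ] and solving for z:
z = c' / [γ cosβ (FS·sinβ − cosβ·tanφ')]
  = 4.8 / [18.2·cos31.5°·(1.00·sin31.5° − cos31.5°·tan24.8°)]
  = 4.8 / [18.2·0.8526·(1.00·0.5225 − 0.8526·0.4621)]
  = 4.8 / 1.9944 = 2.407 m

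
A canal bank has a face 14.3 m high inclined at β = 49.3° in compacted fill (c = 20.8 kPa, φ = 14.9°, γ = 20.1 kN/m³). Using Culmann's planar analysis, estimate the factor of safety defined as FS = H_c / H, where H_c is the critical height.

FS = 1.21

H_c = (4c/γ) · sinβ cosφ / [1 − cos(β − φ)]
    = (4·20.8/20.1) · sin49.3°·cos14.9° / [1 − cos34.4°]
    = 4.139 · 0.7326 / 0.1749 = 17.34 m
FS = H_c / H = 17.34 / 14.3 = 1.213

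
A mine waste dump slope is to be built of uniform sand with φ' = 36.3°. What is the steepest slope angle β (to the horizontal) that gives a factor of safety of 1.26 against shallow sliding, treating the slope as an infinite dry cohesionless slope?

β = 30.2°

For an infinite dry cohesionless slope FS = tanφ'/tanβ, so tanβ = tanφ' / FS.
tanβ = tan36.3° / 1.26 = 0.7346 / 1.26 = 0.5830
β = arctan(0.5830) = 30.24°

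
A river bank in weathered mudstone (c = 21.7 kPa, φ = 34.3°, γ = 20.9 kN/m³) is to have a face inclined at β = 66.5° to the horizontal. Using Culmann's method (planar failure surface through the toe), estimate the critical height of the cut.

Culmann's analysis gives the critical failure plane at α_cr = (β + φ)/2 = (66.5 + 34.3)/2 = 50.4°, and the critical height
H_c = (4c/γ) · sinβ cosφ / [1 − cos(β − φ)]
    = (4·21.7/20.9) · sin66.5°·cos34.3° / [1 − cos(32.2°)]
    = 4.153 · 0.9171·0.8261 / [1 − 0.8462]
    = 4.153 · 0.7576 / 0.1538
    = 20.46 m

H_c = 20.46 m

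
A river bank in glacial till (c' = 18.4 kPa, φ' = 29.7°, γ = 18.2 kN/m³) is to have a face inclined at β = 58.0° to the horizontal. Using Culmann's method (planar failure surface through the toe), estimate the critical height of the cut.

H_c = 24.92 m

Culmann's analysis gives the critical failure plane at α_cr = (β + φ')/2 = (58.0 + 29.7)/2 = 43.9°, and the critical height
H_c = (4c'/γ) · sinβ cosφ' / [1 − cos(β − φ')]
    = (4·18.4/18.2) · sin58.0°·cos29.7° / [1 − cos(28.3°)]
    = 4.044 · 0.8480·0.8686 / [1 − 0.8805]
    = 4.044 · 0.7366 / 0.1195
    = 24.92 m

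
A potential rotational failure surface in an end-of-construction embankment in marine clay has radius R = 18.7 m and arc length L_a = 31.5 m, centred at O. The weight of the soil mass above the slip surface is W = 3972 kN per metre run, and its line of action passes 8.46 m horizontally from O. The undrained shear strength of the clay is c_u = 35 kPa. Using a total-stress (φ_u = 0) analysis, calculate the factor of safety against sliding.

FS = 0.61

Taking moments about the centre O, the resisting moment is provided by the undrained shear strength acting along the arc:
M_R = c_u·L_a·R = 35·31.50·18.7 = 20616.8 kN·m/m
M_D = W·d = 3972·8.46 = 33603.1 kN·m/m
FS = M_R / M_D = 20616.8 / 33603.1 = 0.614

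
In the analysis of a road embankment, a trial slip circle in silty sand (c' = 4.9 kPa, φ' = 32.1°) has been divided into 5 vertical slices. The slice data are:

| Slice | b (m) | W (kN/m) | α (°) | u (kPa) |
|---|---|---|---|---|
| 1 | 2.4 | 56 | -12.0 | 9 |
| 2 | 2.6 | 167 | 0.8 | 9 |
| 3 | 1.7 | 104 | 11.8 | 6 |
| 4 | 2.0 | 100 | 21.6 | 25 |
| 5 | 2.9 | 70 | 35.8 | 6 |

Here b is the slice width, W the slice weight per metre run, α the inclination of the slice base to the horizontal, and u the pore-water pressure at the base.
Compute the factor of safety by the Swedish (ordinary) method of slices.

Ordinary method of slices: FS = Σ[c'·Δl_i + (W_i cosα_i − u_i·Δl_i)·tanφ'] / Σ W_i sinα_i, with Δl_i = b_i / cosα_i.
Slice 1: Δl = 2.4/cos(-12.0°) = 2.454 m; N'_1 = 56·cos(-12.0°) − 9·2.454 = 32.7; c'Δl = 12.02; W sinα = -11.6
Slice 2: Δl = 2.6/cos0.8° = 2.600 m; N'_2 = 167·cos0.8° − 9·2.600 = 143.6; c'Δl = 12.74; W sinα = 2.3
Slice 3: Δl = 1.7/cos11.8° = 1.737 m; N'_3 = 104·cos11.8° − 6·1.737 = 91.4; c'Δl = 8.51; W sinα = 21.3
Slice 4: Δl = 2.0/cos21.6° = 2.151 m; N'_4 = 100·cos21.6° − 25·2.151 = 39.2; c'Δl = 10.54; W sinα = 36.8
Slice 5: Δl = 2.9/cos35.8° = 3.576 m; N'_5 = 70·cos35.8° − 6·3.576 = 35.3; c'Δl = 17.52; W sinα = 40.9
Σc'Δl = 61.3 kN/m; ΣN' = 342.2 kN/m; ΣW sinα = 89.7 kN/m
Resisting = 61.3 + 342.2·tan32.1° = 61.3 + 214.6 = 276.0 kN/m
FS = 276.0 / 89.7 = 3.076

FS = 3.08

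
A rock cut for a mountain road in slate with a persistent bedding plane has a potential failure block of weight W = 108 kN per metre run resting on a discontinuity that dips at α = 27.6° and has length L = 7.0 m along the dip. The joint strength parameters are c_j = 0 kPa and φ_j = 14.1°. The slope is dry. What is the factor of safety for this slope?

Resolving the block weight along and normal to the plane and applying the Mohr–Coulomb strength on the joint:
N' = W cosα = 108·cos27.6° = 95.7 kN/m
Driving force T = W sinα = 108·sin27.6° = 50.0 kN/m
Resisting force R = c_j·L + N'·tanφ_j = 0·7.0 + 95.7·tan14.1° = 0.0 + 24.0 = 24.0 kN/m
FS = R / T = 24.0 / 50.0 = 0.480

FS = 0.48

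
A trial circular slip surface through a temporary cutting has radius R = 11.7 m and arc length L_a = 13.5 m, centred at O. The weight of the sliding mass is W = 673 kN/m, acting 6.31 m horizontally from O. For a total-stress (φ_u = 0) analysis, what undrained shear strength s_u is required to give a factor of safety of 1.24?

FS = s_u·L_a·R / (W·d), so s_u = FS·W·d / (L_a·R).
s_u = 1.24·673·6.31 / (13.50·11.7) = 5265.8 / 157.95 = 33.34 kPa

s_u = 33.3 kPa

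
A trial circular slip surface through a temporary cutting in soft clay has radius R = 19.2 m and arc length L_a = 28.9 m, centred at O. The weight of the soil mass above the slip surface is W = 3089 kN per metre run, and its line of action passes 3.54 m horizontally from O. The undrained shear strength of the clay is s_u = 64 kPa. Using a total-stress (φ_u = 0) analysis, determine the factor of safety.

FS = 3.25

Taking moments about the centre O, the resisting moment is provided by the undrained shear strength acting along the arc:
M_R = s_u·L_a·R = 64·28.90·19.2 = 35512.3 kN·m/m
M_D = W·d = 3089·3.54 = 10935.1 kN·m/m
FS = M_R / M_D = 35512.3 / 10935.1 = 3.248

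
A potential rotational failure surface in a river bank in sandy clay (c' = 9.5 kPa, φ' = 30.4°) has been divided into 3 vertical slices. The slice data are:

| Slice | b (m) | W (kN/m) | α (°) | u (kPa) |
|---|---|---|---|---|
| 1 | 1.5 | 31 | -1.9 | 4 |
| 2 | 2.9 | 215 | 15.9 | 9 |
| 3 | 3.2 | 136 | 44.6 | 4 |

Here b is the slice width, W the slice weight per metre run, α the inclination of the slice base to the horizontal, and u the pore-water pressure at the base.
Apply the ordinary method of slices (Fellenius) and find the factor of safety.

FS = 1.64

Ordinary method of slices: FS = Σ[c'·Δl_i + (W_i cosα_i − u_i·Δl_i)·tanφ'] / Σ W_i sinα_i, with Δl_i = b_i / cosα_i.
Slice 1: Δl = 1.5/cos(-1.9°) = 1.501 m; N'_1 = 31·cos(-1.9°) − 4·1.501 = 25.0; c'Δl = 14.26; W sinα = -1.0
Slice 2: Δl = 2.9/cos15.9° = 3.015 m; N'_2 = 215·cos15.9° − 9·3.015 = 179.6; c'Δl = 28.65; W sinα = 58.9
Slice 3: Δl = 3.2/cos44.6° = 4.494 m; N'_3 = 136·cos44.6° − 4·4.494 = 78.9; c'Δl = 42.70; W sinα = 95.5
Σc'Δl = 85.6 kN/m; ΣN' = 283.5 kN/m; ΣW sinα = 153.4 kN/m
Resisting = 85.6 + 283.5·tan30.4° = 85.6 + 166.3 = 251.9 kN/m
FS = 251.9 / 153.4 = 1.643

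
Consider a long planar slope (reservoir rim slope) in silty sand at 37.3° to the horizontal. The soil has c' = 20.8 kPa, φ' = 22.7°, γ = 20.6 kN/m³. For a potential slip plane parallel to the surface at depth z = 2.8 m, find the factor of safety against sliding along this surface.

For an infinite slope with a slip plane parallel to the surface (no pore pressure): FS = [c' + γz cos²β tanφ'] / [γz sinβ cosβ].
γz = 20.6·2.8 = 57.68 kN/m²
Numerator = 20.8 + 57.68·cos²37.3°·tan22.7° = 20.8 + 57.68·0.6328·0.4183 = 36.068 kPa
Denominator = 57.68·sin37.3°·cos37.3° = 57.68·0.6060·0.7955 = 27.805 kPa
FS = 36.068 / 27.805 = 1.297

FS = 1.30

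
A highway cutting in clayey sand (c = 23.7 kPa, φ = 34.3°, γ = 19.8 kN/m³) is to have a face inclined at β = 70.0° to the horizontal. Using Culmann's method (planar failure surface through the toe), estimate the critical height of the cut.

Culmann's analysis gives the critical failure plane at α_cr = (β + φ)/2 = (70.0 + 34.3)/2 = 52.1°, and the critical height
H_c = (4c/γ) · sinβ cosφ / [1 − cos(β − φ)]
    = (4·23.7/19.8) · sin70.0°·cos34.3° / [1 − cos(35.7°)]
    = 4.788 · 0.9397·0.8261 / [1 − 0.8121]
    = 4.788 · 0.7763 / 0.1879
    = 19.78 m

H_c = 19.78 m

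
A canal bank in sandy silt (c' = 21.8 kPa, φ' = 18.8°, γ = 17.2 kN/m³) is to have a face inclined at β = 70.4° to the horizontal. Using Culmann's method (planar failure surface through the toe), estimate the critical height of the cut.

H_c = 11.93 m

Culmann's analysis gives the critical failure plane at α_cr = (β + φ')/2 = (70.4 + 18.8)/2 = 44.6°, and the critical height
H_c = (4c'/γ) · sinβ cosφ' / [1 − cos(β − φ')]
    = (4·21.8/17.2) · sin70.4°·cos18.8° / [1 − cos(51.6°)]
    = 5.070 · 0.9421·0.9466 / [1 − 0.6211]
    = 5.070 · 0.8918 / 0.3789
    = 11.93 m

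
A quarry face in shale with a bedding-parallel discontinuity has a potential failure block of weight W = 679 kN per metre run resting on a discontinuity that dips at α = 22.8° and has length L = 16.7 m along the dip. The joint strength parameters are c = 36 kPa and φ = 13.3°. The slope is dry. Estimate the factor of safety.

Resolving the block weight along and normal to the plane and applying the Mohr–Coulomb strength on the joint:
N' = W cosα = 679·cos22.8° = 625.9 kN/m
Driving force T = W sinα = 679·sin22.8° = 263.1 kN/m
Resisting force R = c·L + N'·tanφ = 36·16.7 + 625.9·tan13.3° = 601.2 + 148.0 = 749.2 kN/m
FS = R / T = 749.2 / 263.1 = 2.847

FS = 2.85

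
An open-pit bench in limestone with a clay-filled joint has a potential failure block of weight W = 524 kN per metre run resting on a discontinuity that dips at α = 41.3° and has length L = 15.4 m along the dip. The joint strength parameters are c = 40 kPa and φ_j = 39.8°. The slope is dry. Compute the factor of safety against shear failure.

Resolving the block weight along and normal to the plane and applying the Mohr–Coulomb strength on the joint:
N' = W cosα = 524·cos41.3° = 393.7 kN/m
Driving force T = W sinα = 524·sin41.3° = 345.8 kN/m
Resisting force R = c·L + N'·tanφ_j = 40·15.4 + 393.7·tan39.8° = 616.0 + 328.0 = 944.0 kN/m
FS = R / T = 944.0 / 345.8 = 2.730

FS = 2.73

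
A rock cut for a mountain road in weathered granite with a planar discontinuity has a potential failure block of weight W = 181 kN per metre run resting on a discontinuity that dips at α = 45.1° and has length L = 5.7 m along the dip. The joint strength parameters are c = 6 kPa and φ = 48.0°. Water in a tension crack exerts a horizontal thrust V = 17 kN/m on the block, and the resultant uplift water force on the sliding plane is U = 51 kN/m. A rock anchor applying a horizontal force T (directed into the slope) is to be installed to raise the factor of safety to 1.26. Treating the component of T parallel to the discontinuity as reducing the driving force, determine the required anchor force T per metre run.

T = 42 kN/m

Resolving forces along and normal to the sliding plane, with the horizontal anchor force T adding T·sinα to the effective normal force and T·cosα acting up the plane against the driving force:
FS = [cL + (W cosα − U − V sinα + T sinα) tanφ] / [W sinα + V cosα − T cosα]
Without the anchor: N' = 64.7 kN/m, driving T_d = 140.2 kN/m, resisting R = 6·5.7 + 64.7·tan48.0° = 106.1 kN/m, FS = 0.76.
Setting FS = 1.26 and solving for T:
1.26·(140.2 − T cos45.1°) = 106.1 + T sin45.1°·tan48.0°
T·(sin45.1°·tan48.0° + 1.26·cos45.1°) = 1.26·140.2 − 106.1
T·(0.7083·1.1106 + 1.26·0.7059) = 176.7 − 106.1 = 70.6
T·1.6761 = 70.6
T = 42.1 kN/m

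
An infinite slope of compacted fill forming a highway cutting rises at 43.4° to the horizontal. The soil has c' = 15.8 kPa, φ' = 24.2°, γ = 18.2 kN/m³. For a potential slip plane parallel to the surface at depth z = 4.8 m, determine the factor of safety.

FS = 0.84

For an infinite slope with a slip plane parallel to the surface (no pore pressure): FS = [c' + γz cos²β tanφ'] / [γz sinβ cosβ].
γz = 18.2·4.8 = 87.36 kN/m²
Numerator = 15.8 + 87.36·cos²43.4°·tan24.2° = 15.8 + 87.36·0.5279·0.4494 = 36.526 kPa
Denominator = 87.36·sin43.4°·cos43.4° = 87.36·0.6871·0.7266 = 43.612 kPa
FS = 36.526 / 43.612 = 0.838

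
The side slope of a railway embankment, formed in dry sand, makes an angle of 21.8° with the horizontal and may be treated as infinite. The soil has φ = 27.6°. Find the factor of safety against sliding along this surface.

FS = 1.31

For a dry cohesionless infinite slope the factor of safety is FS = tanφ / tanβ.
FS = tan27.6° / tan21.8° = 0.5228 / 0.4000 = 1.307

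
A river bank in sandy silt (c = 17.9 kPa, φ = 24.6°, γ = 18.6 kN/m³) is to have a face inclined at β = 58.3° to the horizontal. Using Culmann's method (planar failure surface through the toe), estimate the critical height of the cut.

Culmann's analysis gives the critical failure plane at α_cr = (β + φ)/2 = (58.3 + 24.6)/2 = 41.5°, and the critical height
H_c = (4c/γ) · sinβ cosφ / [1 − cos(β − φ)]
    = (4·17.9/18.6) · sin58.3°·cos24.6° / [1 − cos(33.7°)]
    = 3.849 · 0.8508·0.9092 / [1 − 0.8320]
    = 3.849 · 0.7736 / 0.1680
    = 17.72 m

H_c = 17.72 m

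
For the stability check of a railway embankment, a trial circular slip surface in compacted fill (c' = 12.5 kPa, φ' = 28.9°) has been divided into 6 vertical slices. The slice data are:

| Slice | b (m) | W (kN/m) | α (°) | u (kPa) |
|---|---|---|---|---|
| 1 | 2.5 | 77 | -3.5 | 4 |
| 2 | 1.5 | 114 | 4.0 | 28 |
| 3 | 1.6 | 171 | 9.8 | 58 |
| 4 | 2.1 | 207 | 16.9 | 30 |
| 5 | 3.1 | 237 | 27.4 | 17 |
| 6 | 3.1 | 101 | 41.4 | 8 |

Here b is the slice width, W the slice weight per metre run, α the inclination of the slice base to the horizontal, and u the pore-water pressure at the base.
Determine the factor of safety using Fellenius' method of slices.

Ordinary method of slices: FS = Σ[c'·Δl_i + (W_i cosα_i − u_i·Δl_i)·tanφ'] / Σ W_i sinα_i, with Δl_i = b_i / cosα_i.
Slice 1: Δl = 2.5/cos(-3.5°) = 2.505 m; N'_1 = 77·cos(-3.5°) − 4·2.505 = 66.8; c'Δl = 31.31; W sinα = -4.7
Slice 2: Δl = 1.5/cos4.0° = 1.504 m; N'_2 = 114·cos4.0° − 28·1.504 = 71.6; c'Δl = 18.80; W sinα = 8.0
Slice 3: Δl = 1.6/cos9.8° = 1.624 m; N'_3 = 171·cos9.8° − 58·1.624 = 74.3; c'Δl = 20.30; W sinα = 29.1
Slice 4: Δl = 2.1/cos16.9° = 2.195 m; N'_4 = 207·cos16.9° − 30·2.195 = 132.2; c'Δl = 27.43; W sinα = 60.2
Slice 5: Δl = 3.1/cos27.4° = 3.492 m; N'_5 = 237·cos27.4° − 17·3.492 = 151.1; c'Δl = 43.65; W sinα = 109.1
Slice 6: Δl = 3.1/cos41.4° = 4.133 m; N'_6 = 101·cos41.4° − 8·4.133 = 42.7; c'Δl = 51.66; W sinα = 66.8
Σc'Δl = 193.1 kN/m; ΣN' = 538.8 kN/m; ΣW sinα = 268.4 kN/m
Resisting = 193.1 + 538.8·tan28.9° = 193.1 + 297.4 = 490.6 kN/m
FS = 490.6 / 268.4 = 1.828

FS = 1.83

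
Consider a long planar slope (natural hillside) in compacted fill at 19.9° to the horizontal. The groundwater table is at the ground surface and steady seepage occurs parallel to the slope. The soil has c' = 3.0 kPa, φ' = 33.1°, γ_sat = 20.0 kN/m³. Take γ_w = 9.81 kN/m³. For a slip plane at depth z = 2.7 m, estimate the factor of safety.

FS = 1.09

With seepage parallel to the slope and the water table at the surface, the effective normal stress on the slip plane uses the buoyant unit weight γ' = γ_sat − γ_w while the driving shear stress uses γ_sat:
FS = [c' + γ' z cos²β tanφ'] / [γ_sat z sinβ cosβ]
γ' = 20.0 − 9.81 = 10.19 kN/m³
Numerator = 3.0 + 10.19·2.7·cos²19.9°·tan33.1° = 3.0 + 10.19·2.7·0.8841·0.6519 = 18.858 kPa
Denominator = 20.0·2.7·sin19.9°·cos19.9° = 20.0·2.7·0.3404·0.9403 = 17.283 kPa
FS = 18.858 / 17.283 = 1.091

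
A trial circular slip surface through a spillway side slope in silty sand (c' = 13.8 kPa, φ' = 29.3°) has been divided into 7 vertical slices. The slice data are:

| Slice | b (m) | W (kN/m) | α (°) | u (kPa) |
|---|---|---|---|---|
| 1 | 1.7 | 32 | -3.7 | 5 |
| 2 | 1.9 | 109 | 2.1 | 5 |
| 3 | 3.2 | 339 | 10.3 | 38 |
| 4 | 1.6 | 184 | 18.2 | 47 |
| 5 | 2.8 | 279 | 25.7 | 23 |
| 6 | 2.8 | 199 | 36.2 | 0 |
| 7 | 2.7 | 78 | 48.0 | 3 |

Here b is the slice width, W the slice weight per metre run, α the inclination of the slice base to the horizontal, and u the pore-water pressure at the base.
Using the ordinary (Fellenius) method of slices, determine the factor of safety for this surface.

FS = 1.72

Ordinary method of slices: FS = Σ[c'·Δl_i + (W_i cosα_i − u_i·Δl_i)·tanφ'] / Σ W_i sinα_i, with Δl_i = b_i / cosα_i.
Slice 1: Δl = 1.7/cos(-3.7°) = 1.704 m; N'_1 = 32·cos(-3.7°) − 5·1.704 = 23.4; c'Δl = 23.51; W sinα = -2.1
Slice 2: Δl = 1.9/cos2.1° = 1.901 m; N'_2 = 109·cos2.1° − 5·1.901 = 99.4; c'Δl = 26.24; W sinα = 4.0
Slice 3: Δl = 3.2/cos10.3° = 3.252 m; N'_3 = 339·cos10.3° − 38·3.252 = 209.9; c'Δl = 44.88; W sinα = 60.6
Slice 4: Δl = 1.6/cos18.2° = 1.684 m; N'_4 = 184·cos18.2° − 47·1.684 = 95.6; c'Δl = 23.24; W sinα = 57.5
Slice 5: Δl = 2.8/cos25.7° = 3.107 m; N'_5 = 279·cos25.7° − 23·3.107 = 179.9; c'Δl = 42.88; W sinα = 121.0
Slice 6: Δl = 2.8/cos36.2° = 3.470 m; N'_6 = 199·cos36.2° − 0·3.470 = 160.6; c'Δl = 47.88; W sinα = 117.5
Slice 7: Δl = 2.7/cos48.0° = 4.035 m; N'_7 = 78·cos48.0° − 3·4.035 = 40.1; c'Δl = 55.68; W sinα = 58.0
Σc'Δl = 264.3 kN/m; ΣN' = 809.0 kN/m; ΣW sinα = 416.5 kN/m
Resisting = 264.3 + 809.0·tan29.3° = 264.3 + 454.0 = 718.3 kN/m
FS = 718.3 / 416.5 = 1.725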